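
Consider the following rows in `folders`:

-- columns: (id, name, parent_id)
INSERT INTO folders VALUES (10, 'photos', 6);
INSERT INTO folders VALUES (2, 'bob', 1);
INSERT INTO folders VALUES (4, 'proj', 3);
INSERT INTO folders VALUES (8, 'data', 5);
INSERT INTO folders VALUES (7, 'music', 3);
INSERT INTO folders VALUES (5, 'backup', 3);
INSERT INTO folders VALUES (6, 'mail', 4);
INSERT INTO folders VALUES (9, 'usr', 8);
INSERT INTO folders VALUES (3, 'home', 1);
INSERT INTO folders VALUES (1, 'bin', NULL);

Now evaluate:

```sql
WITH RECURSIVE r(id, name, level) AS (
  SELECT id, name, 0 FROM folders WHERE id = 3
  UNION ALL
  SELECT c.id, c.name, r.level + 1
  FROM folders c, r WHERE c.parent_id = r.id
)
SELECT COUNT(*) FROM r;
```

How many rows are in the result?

8

Base: id=3 (home) at level 0.
Iteration 1: rows with parent_id in {3} -> proj (id 4, level 1), backup (id 5, level 1), music (id 7, level 1).
Iteration 2: rows with parent_id in {4,5,7} -> mail (id 6, level 2), data (id 8, level 2).
Iteration 3: rows with parent_id in {6,8} -> usr (id 9, level 3), photos (id 10, level 3).
Iteration 4: no rows with parent_id in {9,10}; recursion stops.
Total rows emitted: 8.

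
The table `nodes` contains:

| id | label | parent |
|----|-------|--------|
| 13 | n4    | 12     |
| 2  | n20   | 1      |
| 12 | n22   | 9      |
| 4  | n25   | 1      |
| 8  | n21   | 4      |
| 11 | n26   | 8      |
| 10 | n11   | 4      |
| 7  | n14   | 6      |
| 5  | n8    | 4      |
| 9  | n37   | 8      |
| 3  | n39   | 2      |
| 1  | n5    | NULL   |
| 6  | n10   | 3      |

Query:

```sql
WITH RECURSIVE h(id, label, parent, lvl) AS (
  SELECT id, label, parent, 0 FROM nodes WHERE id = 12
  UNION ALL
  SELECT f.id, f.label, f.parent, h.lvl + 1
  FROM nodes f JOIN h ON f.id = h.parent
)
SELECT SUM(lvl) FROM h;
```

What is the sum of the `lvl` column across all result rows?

10

Base: id=12 (n22), parent=9, lvl 0.
Iteration 1: join on id=9 -> n37 (id 9, parent=8, lvl 1).
Iteration 2: join on id=8 -> n21 (id 8, parent=4, lvl 2).
Iteration 3: join on id=4 -> n25 (id 4, parent=1, lvl 3).
Iteration 4: join on id=1 -> n5 (id 1, parent=NULL, lvl 4).
Iteration 5: parent is NULL; no match; recursion stops.
SUM(lvl) = 0 + 1 + 2 + 3 + 4 = 10.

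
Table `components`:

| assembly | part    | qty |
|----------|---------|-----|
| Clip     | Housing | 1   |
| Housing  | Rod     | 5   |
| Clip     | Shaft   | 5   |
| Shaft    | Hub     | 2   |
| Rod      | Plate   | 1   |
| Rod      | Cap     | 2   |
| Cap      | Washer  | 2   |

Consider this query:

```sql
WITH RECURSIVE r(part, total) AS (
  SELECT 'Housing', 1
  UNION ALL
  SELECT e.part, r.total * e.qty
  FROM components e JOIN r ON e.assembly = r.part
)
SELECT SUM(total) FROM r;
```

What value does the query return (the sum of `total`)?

41

Base: (Housing, total=1).
Iteration 1: components of {Housing} -> Rod = 1*5 = 5.
Iteration 2: components of {Rod} -> Cap = 5*2 = 10, Plate = 5*1 = 5.
Iteration 3: components of {Cap,Plate} -> Washer = 10*2 = 20.
Iteration 4: no further components; recursion stops.
SUM(total) = 1 + 5 + 5 + 10 + 20 = 41.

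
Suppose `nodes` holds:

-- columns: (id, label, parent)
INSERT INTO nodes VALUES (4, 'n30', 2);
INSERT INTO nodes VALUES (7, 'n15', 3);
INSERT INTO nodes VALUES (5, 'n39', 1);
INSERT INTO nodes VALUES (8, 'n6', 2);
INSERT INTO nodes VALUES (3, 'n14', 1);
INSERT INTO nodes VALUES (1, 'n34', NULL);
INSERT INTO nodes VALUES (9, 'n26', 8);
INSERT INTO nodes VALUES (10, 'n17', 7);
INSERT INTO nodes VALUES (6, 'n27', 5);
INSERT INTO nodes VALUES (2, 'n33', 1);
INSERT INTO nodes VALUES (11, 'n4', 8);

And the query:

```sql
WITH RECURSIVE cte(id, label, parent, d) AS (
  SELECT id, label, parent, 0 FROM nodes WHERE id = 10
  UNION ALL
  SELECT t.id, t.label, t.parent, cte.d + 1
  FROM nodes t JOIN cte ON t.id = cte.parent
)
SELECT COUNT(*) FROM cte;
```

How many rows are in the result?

Base: id=10 (n17), parent=7, d 0.
Iteration 1: join on id=7 -> n15 (id 7, parent=3, d 1).
Iteration 2: join on id=3 -> n14 (id 3, parent=1, d 2).
Iteration 3: join on id=1 -> n34 (id 1, parent=NULL, d 3).
Iteration 4: parent is NULL; no match; recursion stops.
Total rows emitted: 4.

4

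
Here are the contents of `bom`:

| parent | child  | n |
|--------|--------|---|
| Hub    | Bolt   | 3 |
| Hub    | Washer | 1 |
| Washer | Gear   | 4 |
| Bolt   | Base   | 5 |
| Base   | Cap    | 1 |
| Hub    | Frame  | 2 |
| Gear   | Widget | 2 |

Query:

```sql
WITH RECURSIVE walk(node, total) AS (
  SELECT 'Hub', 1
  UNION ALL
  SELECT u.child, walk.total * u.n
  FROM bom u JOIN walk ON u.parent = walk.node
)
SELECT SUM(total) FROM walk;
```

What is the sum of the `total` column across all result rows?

49

Base: (Hub, total=1).
Iteration 1: components of {Hub} -> Bolt = 1*3 = 3, Frame = 1*2 = 2, Washer = 1*1 = 1.
Iteration 2: components of {Bolt,Frame,Washer} -> Base = 3*5 = 15, Gear = 1*4 = 4.
Iteration 3: components of {Base,Gear} -> Cap = 15*1 = 15, Widget = 4*2 = 8.
Iteration 4: no further components; recursion stops.
SUM(total) = 1 + 3 + 1 + 2 + 15 + 4 + 15 + 8 = 49.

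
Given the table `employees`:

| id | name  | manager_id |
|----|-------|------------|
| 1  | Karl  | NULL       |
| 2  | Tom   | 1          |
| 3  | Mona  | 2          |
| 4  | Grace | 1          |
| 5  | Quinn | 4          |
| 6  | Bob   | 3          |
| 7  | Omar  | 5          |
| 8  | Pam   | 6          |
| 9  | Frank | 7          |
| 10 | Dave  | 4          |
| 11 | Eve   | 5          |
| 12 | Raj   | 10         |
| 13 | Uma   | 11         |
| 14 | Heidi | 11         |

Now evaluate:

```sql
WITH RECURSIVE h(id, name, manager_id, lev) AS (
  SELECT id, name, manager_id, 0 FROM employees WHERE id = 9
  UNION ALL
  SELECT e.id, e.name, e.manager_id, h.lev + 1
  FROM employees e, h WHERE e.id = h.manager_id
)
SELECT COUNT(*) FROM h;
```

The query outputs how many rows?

Base: id=9 (Frank), manager_id=7, lev 0.
Iteration 1: join on id=7 -> Omar (id 7, manager_id=5, lev 1).
Iteration 2: join on id=5 -> Quinn (id 5, manager_id=4, lev 2).
Iteration 3: join on id=4 -> Grace (id 4, manager_id=1, lev 3).
Iteration 4: join on id=1 -> Karl (id 1, manager_id=NULL, lev 4).
Iteration 5: manager_id is NULL; no match; recursion stops.
Total rows emitted: 5.

5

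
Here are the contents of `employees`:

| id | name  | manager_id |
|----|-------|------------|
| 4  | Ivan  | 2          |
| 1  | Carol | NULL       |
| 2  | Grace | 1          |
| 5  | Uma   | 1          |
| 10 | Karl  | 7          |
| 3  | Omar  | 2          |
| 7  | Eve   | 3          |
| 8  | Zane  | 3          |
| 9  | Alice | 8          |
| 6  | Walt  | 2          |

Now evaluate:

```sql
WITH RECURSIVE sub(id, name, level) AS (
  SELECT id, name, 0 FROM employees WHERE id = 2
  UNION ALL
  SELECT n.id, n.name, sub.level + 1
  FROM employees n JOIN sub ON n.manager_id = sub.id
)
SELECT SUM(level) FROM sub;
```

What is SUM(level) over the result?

13

Base: id=2 (Grace) at level 0.
Iteration 1: rows with manager_id in {2} -> Omar (id 3, level 1), Ivan (id 4, level 1), Walt (id 6, level 1).
Iteration 2: rows with manager_id in {3,4,6} -> Eve (id 7, level 2), Zane (id 8, level 2).
Iteration 3: rows with manager_id in {7,8} -> Alice (id 9, level 3), Karl (id 10, level 3).
Iteration 4: no rows with manager_id in {9,10}; recursion stops.
SUM(level) = 0 + 1 + 1 + 1 + 2 + 2 + 3 + 3 = 13.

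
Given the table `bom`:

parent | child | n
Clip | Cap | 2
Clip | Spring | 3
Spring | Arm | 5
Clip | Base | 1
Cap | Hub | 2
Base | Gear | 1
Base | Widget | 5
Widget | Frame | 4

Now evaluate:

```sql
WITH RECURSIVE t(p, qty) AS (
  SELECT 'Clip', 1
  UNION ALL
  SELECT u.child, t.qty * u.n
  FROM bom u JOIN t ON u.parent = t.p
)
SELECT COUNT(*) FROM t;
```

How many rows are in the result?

9

Base: (Clip, qty=1).
Iteration 1: components of {Clip} -> Base = 1*1 = 1, Cap = 1*2 = 2, Spring = 1*3 = 3.
Iteration 2: components of {Base,Cap,Spring} -> Arm = 3*5 = 15, Gear = 1*1 = 1, Hub = 2*2 = 4, Widget = 1*5 = 5.
Iteration 3: components of {Arm,Gear,Hub,Widget} -> Frame = 5*4 = 20.
Iteration 4: no further components; recursion stops.
Total rows emitted: 9.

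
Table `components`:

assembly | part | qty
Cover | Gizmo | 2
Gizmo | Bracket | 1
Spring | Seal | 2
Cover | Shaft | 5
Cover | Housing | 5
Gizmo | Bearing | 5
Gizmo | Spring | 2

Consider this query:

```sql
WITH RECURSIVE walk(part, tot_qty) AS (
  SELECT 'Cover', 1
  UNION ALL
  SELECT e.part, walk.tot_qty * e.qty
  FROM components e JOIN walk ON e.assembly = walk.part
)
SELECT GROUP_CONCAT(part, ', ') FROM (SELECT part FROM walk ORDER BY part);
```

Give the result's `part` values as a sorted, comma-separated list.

Bearing, Bracket, Cover, Gizmo, Housing, Seal, Shaft, Spring

Base: (Cover, tot_qty=1).
Iteration 1: components of {Cover} -> Gizmo = 1*2 = 2, Housing = 1*5 = 5, Shaft = 1*5 = 5.
Iteration 2: components of {Gizmo,Housing,Shaft} -> Bearing = 2*5 = 10, Bracket = 2*1 = 2, Spring = 2*2 = 4.
Iteration 3: components of {Bearing,Bracket,Spring} -> Seal = 4*2 = 8.
Iteration 4: no further components; recursion stops.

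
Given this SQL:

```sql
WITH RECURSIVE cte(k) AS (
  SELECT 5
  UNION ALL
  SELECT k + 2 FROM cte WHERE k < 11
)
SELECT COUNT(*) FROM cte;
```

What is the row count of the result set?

4

Base: k=5.
Iteration 1: 5 < 11 holds -> k = 5 + 2 = 7.
Iteration 2: 7 < 11 holds -> k = 7 + 2 = 9.
Iteration 3: 9 < 11 holds -> k = 9 + 2 = 11.
Iteration 4: 11 < 11 fails; recursion stops.
Total rows emitted: 4.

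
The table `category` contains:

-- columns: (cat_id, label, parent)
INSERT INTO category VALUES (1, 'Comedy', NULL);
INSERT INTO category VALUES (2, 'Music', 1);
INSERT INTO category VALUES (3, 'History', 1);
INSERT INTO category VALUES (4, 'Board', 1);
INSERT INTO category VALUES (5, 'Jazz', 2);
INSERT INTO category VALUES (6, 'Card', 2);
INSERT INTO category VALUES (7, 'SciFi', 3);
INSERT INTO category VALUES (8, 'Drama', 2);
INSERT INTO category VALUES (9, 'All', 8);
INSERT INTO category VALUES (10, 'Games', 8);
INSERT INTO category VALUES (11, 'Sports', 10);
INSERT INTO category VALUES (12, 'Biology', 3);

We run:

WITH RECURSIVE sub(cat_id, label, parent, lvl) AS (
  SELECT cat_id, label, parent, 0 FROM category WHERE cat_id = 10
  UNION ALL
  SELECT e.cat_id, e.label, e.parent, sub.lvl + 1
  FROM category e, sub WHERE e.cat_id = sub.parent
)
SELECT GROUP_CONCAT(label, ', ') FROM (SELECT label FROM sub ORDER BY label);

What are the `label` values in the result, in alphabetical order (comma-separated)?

Comedy, Drama, Games, Music

Base: cat_id=10 (Games), parent=8, lvl 0.
Iteration 1: join on cat_id=8 -> Drama (id 8, parent=2, lvl 1).
Iteration 2: join on cat_id=2 -> Music (id 2, parent=1, lvl 2).
Iteration 3: join on cat_id=1 -> Comedy (id 1, parent=NULL, lvl 3).
Iteration 4: parent is NULL; no match; recursion stops.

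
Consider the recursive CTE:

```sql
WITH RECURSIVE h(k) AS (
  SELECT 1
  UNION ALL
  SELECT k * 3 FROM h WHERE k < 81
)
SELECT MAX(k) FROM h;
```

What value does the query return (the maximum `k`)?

81

Base: k=1.
Iteration 1: 1 < 81 holds -> k = 1 * 3 = 3.
Iteration 2: 3 < 81 holds -> k = 3 * 3 = 9.
Iteration 3: 9 < 81 holds -> k = 9 * 3 = 27.
Iteration 4: 27 < 81 holds -> k = 27 * 3 = 81.
Iteration 5: 81 < 81 fails; recursion stops.
k values: 1, 3, 9, 27, 81; the maximum is 81.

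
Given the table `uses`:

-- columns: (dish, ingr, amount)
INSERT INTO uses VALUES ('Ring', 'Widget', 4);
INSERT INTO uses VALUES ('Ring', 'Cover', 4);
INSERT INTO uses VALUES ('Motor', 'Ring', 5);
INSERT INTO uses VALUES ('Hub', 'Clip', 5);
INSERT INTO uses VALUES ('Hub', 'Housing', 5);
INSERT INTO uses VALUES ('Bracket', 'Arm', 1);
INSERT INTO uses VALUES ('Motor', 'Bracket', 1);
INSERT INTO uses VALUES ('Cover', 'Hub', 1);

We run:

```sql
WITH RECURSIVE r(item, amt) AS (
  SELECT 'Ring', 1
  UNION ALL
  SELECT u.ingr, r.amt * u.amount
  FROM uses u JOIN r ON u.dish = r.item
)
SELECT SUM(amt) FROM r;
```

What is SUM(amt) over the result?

Base: (Ring, amt=1).
Iteration 1: components of {Ring} -> Cover = 1*4 = 4, Widget = 1*4 = 4.
Iteration 2: components of {Cover,Widget} -> Hub = 4*1 = 4.
Iteration 3: components of {Hub} -> Clip = 4*5 = 20, Housing = 4*5 = 20.
Iteration 4: no further components; recursion stops.
SUM(amt) = 1 + 4 + 4 + 4 + 20 + 20 = 53.

53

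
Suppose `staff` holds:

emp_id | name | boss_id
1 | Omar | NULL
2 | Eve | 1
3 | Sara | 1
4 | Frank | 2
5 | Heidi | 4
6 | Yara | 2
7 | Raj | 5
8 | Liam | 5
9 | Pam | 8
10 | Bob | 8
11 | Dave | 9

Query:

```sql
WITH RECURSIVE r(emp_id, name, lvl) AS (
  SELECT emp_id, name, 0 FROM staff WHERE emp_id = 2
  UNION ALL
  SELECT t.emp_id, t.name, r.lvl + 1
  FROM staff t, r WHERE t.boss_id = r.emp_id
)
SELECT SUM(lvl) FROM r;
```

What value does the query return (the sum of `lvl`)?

Base: emp_id=2 (Eve) at lvl 0.
Iteration 1: rows with boss_id in {2} -> Frank (id 4, lvl 1), Yara (id 6, lvl 1).
Iteration 2: rows with boss_id in {4,6} -> Heidi (id 5, lvl 2).
Iteration 3: rows with boss_id in {5} -> Raj (id 7, lvl 3), Liam (id 8, lvl 3).
Iteration 4: rows with boss_id in {7,8} -> Pam (id 9, lvl 4), Bob (id 10, lvl 4).
Iteration 5: rows with boss_id in {9,10} -> Dave (id 11, lvl 5).
Iteration 6: no rows with boss_id in {11}; recursion stops.
SUM(lvl) = 0 + 1 + 1 + 2 + 3 + 3 + 4 + 4 + 5 = 23.

23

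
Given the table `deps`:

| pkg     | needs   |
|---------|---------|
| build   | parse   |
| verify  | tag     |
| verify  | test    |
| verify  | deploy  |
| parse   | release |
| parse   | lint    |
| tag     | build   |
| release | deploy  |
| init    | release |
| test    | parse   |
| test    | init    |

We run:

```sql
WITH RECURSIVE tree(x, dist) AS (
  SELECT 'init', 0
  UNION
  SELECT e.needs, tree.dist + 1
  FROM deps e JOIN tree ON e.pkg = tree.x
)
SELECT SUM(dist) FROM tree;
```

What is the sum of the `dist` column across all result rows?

Base: (init, dist=0).
Iteration 1: edges from {init} -> (release, dist=1).
Iteration 2: edges from {release} -> (deploy, dist=2).
Iteration 3: no outgoing edges from {deploy}; recursion stops.
SUM(dist) = 0 + 1 + 2 = 3.

3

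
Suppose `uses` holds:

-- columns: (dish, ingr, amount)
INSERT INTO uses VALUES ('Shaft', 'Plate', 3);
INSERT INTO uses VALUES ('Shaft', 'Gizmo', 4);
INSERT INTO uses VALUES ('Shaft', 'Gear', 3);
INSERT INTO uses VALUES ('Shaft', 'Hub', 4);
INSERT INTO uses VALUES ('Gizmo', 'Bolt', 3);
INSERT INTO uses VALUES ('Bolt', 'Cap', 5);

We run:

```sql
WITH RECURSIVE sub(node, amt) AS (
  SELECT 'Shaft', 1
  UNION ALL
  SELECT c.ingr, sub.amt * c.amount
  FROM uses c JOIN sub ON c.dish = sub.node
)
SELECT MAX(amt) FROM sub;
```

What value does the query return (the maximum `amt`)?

Base: (Shaft, amt=1).
Iteration 1: components of {Shaft} -> Gear = 1*3 = 3, Gizmo = 1*4 = 4, Hub = 1*4 = 4, Plate = 1*3 = 3.
Iteration 2: components of {Gear,Gizmo,Hub,Plate} -> Bolt = 4*3 = 12.
Iteration 3: components of {Bolt} -> Cap = 12*5 = 60.
Iteration 4: no further components; recursion stops.
amt values: 1, 3, 4, 3, 4, 12, 60; the maximum is 60.

60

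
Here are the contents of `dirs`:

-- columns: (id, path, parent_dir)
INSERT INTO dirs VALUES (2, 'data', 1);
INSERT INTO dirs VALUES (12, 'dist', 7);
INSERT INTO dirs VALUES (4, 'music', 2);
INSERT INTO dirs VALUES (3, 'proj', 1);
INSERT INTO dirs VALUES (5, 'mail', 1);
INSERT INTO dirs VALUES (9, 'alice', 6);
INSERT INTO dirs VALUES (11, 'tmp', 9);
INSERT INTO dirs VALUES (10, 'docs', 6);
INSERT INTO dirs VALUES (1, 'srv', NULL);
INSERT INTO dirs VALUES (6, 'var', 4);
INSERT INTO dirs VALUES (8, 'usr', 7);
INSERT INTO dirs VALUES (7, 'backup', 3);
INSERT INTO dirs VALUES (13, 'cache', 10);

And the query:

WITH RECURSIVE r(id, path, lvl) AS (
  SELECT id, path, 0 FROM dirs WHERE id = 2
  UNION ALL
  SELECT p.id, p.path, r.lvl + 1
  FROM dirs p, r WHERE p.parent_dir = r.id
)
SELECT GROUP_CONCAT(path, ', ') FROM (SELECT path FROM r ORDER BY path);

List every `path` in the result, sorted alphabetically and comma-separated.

Base: id=2 (data) at lvl 0.
Iteration 1: rows with parent_dir in {2} -> music (id 4, lvl 1).
Iteration 2: rows with parent_dir in {4} -> var (id 6, lvl 2).
Iteration 3: rows with parent_dir in {6} -> alice (id 9, lvl 3), docs (id 10, lvl 3).
Iteration 4: rows with parent_dir in {9,10} -> tmp (id 11, lvl 4), cache (id 13, lvl 4).
Iteration 5: no rows with parent_dir in {11,13}; recursion stops.

alice, cache, data, docs, music, tmp, var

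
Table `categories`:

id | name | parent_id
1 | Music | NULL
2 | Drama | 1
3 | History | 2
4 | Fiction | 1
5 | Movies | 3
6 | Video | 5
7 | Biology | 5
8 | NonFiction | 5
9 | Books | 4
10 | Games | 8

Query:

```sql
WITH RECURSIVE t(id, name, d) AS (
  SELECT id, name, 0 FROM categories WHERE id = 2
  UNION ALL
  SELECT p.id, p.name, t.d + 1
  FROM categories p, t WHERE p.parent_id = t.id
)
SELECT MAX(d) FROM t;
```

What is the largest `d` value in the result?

Base: id=2 (Drama) at d 0.
Iteration 1: rows with parent_id in {2} -> History (id 3, d 1).
Iteration 2: rows with parent_id in {3} -> Movies (id 5, d 2).
Iteration 3: rows with parent_id in {5} -> Video (id 6, d 3), Biology (id 7, d 3), NonFiction (id 8, d 3).
Iteration 4: rows with parent_id in {6,7,8} -> Games (id 10, d 4).
Iteration 5: no rows with parent_id in {10}; recursion stops.
d values: 0, 1, 2, 3, 3, 3, 4; the maximum is 4.

4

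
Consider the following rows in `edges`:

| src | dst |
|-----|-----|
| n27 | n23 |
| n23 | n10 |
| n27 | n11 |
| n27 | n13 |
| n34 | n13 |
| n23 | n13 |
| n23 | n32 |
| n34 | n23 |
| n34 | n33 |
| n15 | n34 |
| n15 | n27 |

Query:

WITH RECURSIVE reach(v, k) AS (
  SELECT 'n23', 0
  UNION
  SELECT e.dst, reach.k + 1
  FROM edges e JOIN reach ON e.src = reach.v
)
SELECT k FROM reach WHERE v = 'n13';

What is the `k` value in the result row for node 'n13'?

1

Base: (n23, k=0).
Iteration 1: edges from {n23} -> (n10, k=1), (n13, k=1), (n32, k=1).
Iteration 2: no outgoing edges from {n10,n13,n32}; recursion stops.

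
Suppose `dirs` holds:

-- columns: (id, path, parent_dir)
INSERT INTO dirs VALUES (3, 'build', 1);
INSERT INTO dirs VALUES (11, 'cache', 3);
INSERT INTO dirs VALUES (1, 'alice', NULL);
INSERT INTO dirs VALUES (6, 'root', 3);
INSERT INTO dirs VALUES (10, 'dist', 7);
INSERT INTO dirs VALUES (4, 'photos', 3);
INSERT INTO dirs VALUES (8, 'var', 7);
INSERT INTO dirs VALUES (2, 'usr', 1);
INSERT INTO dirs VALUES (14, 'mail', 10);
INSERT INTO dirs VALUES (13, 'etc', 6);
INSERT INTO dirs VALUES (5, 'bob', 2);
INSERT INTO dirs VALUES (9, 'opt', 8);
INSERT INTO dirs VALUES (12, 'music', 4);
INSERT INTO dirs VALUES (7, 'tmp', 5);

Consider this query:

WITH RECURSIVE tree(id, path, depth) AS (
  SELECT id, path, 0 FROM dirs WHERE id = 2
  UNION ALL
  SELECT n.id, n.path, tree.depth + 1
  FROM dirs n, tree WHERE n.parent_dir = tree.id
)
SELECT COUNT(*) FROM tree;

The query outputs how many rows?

Base: id=2 (usr) at depth 0.
Iteration 1: rows with parent_dir in {2} -> bob (id 5, depth 1).
Iteration 2: rows with parent_dir in {5} -> tmp (id 7, depth 2).
Iteration 3: rows with parent_dir in {7} -> var (id 8, depth 3), dist (id 10, depth 3).
Iteration 4: rows with parent_dir in {8,10} -> opt (id 9, depth 4), mail (id 14, depth 4).
Iteration 5: no rows with parent_dir in {9,14}; recursion stops.
Total rows emitted: 7.

7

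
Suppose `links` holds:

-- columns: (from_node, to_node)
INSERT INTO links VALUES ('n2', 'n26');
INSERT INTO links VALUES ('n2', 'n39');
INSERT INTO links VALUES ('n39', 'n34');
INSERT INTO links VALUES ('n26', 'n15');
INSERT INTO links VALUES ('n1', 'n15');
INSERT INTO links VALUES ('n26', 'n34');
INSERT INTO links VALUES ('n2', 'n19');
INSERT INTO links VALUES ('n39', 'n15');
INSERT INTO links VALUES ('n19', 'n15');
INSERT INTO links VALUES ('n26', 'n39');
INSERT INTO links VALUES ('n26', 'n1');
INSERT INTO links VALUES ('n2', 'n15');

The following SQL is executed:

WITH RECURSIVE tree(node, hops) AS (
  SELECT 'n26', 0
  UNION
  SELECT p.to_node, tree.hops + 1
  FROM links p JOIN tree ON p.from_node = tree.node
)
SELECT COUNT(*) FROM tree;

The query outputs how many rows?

7

Base: (n26, hops=0).
Iteration 1: edges from {n26} -> (n1, hops=1), (n15, hops=1), (n34, hops=1), (n39, hops=1).
Iteration 2: edges from {n1,n15,n34,n39} -> (n15, hops=2), (n34, hops=2). [UNION drops 1 duplicate row(s)]
Iteration 3: no outgoing edges from {n15,n34}; recursion stops.
Total rows emitted: 7.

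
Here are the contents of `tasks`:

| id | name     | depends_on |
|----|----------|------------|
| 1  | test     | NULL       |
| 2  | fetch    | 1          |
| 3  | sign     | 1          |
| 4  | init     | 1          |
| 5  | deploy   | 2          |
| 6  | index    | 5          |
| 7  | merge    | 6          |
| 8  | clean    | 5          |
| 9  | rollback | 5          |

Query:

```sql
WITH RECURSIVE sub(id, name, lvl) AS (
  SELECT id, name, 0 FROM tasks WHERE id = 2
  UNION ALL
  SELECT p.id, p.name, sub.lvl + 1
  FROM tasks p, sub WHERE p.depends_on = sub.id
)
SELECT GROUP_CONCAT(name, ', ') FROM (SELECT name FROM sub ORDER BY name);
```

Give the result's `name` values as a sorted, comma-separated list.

clean, deploy, fetch, index, merge, rollback

Base: id=2 (fetch) at lvl 0.
Iteration 1: rows with depends_on in {2} -> deploy (id 5, lvl 1).
Iteration 2: rows with depends_on in {5} -> index (id 6, lvl 2), clean (id 8, lvl 2), rollback (id 9, lvl 2).
Iteration 3: rows with depends_on in {6,8,9} -> merge (id 7, lvl 3).
Iteration 4: no rows with depends_on in {7}; recursion stops.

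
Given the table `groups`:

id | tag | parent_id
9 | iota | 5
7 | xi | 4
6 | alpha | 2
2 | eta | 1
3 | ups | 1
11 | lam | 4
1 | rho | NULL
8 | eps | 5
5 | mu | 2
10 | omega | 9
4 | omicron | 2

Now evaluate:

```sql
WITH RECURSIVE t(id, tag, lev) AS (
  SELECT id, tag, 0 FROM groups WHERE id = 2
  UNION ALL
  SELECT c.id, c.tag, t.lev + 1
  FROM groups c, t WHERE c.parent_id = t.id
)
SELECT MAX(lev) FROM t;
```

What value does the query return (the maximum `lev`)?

Base: id=2 (eta) at lev 0.
Iteration 1: rows with parent_id in {2} -> omicron (id 4, lev 1), mu (id 5, lev 1), alpha (id 6, lev 1).
Iteration 2: rows with parent_id in {4,5,6} -> xi (id 7, lev 2), eps (id 8, lev 2), iota (id 9, lev 2), lam (id 11, lev 2).
Iteration 3: rows with parent_id in {7,8,9,11} -> omega (id 10, lev 3).
Iteration 4: no rows with parent_id in {10}; recursion stops.
lev values: 0, 1, 1, 1, 2, 2, 2, 2, 3; the maximum is 3.

3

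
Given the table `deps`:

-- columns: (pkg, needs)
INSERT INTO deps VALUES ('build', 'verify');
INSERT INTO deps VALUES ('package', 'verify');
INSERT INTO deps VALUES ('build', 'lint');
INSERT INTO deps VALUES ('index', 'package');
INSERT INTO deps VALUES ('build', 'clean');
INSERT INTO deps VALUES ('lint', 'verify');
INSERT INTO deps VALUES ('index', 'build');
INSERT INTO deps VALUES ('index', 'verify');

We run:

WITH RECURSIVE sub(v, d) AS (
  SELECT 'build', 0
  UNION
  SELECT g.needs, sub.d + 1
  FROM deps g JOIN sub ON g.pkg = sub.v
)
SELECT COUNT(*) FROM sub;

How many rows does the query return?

5

Base: (build, d=0).
Iteration 1: edges from {build} -> (clean, d=1), (lint, d=1), (verify, d=1).
Iteration 2: edges from {clean,lint,verify} -> (verify, d=2).
Iteration 3: no outgoing edges from {verify}; recursion stops.
Total rows emitted: 5.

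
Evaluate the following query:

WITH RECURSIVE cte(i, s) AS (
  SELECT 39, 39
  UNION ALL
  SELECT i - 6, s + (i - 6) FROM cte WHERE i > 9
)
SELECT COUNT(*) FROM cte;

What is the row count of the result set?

Base: i=39, s=39.
Iteration 1: 39 > 9 holds -> i = 39 - 6 = 33, s = 39 + 33 = 72.
Iteration 2: 33 > 9 holds -> i = 33 - 6 = 27, s = 72 + 27 = 99.
Iteration 3: 27 > 9 holds -> i = 27 - 6 = 21, s = 99 + 21 = 120.
Iteration 4: 21 > 9 holds -> i = 21 - 6 = 15, s = 120 + 15 = 135.
Iteration 5: 15 > 9 holds -> i = 15 - 6 = 9, s = 135 + 9 = 144.
Iteration 6: 9 > 9 fails; recursion stops.
Total rows emitted: 6.

6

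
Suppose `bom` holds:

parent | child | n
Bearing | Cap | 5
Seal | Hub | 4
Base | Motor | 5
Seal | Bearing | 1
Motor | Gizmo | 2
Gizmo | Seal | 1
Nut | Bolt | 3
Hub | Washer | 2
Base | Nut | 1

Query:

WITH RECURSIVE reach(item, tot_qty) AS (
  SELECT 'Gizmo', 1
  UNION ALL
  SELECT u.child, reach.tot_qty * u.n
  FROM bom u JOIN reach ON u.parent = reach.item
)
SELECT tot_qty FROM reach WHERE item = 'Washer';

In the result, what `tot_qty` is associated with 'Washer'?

8

Base: (Gizmo, tot_qty=1).
Iteration 1: components of {Gizmo} -> Seal = 1*1 = 1.
Iteration 2: components of {Seal} -> Bearing = 1*1 = 1, Hub = 1*4 = 4.
Iteration 3: components of {Bearing,Hub} -> Cap = 1*5 = 5, Washer = 4*2 = 8.
Iteration 4: no further components; recursion stops.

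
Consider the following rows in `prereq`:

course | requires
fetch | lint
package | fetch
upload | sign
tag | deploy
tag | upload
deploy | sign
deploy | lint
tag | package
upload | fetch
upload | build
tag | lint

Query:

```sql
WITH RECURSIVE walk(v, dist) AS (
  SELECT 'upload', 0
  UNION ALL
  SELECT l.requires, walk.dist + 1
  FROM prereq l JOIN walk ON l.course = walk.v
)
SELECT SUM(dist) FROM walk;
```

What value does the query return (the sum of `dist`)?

Base: (upload, dist=0).
Iteration 1: edges from {upload} -> (build, dist=1), (fetch, dist=1), (sign, dist=1).
Iteration 2: edges from {build,fetch,sign} -> (lint, dist=2).
Iteration 3: no outgoing edges from {lint}; recursion stops.
SUM(dist) = 0 + 1 + 1 + 1 + 2 = 5.

5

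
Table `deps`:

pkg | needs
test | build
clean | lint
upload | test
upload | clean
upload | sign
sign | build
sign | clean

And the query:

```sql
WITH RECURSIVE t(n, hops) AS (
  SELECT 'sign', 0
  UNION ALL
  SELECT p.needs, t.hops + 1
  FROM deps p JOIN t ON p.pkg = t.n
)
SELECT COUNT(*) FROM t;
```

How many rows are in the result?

4

Base: (sign, hops=0).
Iteration 1: edges from {sign} -> (build, hops=1), (clean, hops=1).
Iteration 2: edges from {build,clean} -> (lint, hops=2).
Iteration 3: no outgoing edges from {lint}; recursion stops.
Total rows emitted: 4.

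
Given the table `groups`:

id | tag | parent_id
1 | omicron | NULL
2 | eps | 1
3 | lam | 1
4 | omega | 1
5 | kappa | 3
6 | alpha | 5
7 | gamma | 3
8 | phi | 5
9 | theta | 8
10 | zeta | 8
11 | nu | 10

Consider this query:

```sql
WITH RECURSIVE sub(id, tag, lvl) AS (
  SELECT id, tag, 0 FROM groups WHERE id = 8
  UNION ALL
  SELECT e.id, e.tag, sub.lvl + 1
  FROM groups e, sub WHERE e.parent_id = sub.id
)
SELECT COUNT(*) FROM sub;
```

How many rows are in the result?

Base: id=8 (phi) at lvl 0.
Iteration 1: rows with parent_id in {8} -> theta (id 9, lvl 1), zeta (id 10, lvl 1).
Iteration 2: rows with parent_id in {9,10} -> nu (id 11, lvl 2).
Iteration 3: no rows with parent_id in {11}; recursion stops.
Total rows emitted: 4.

4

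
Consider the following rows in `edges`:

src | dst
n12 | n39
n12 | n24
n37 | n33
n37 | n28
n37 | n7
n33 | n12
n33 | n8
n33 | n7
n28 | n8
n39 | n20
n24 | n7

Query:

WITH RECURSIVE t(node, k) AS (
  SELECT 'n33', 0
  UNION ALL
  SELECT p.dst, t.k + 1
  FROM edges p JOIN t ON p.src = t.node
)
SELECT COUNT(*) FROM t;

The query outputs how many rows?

8

Base: (n33, k=0).
Iteration 1: edges from {n33} -> (n12, k=1), (n7, k=1), (n8, k=1).
Iteration 2: edges from {n12,n7,n8} -> (n24, k=2), (n39, k=2).
Iteration 3: edges from {n24,n39} -> (n20, k=3), (n7, k=3).
Iteration 4: no outgoing edges from {n20,n7}; recursion stops.
Total rows emitted: 8.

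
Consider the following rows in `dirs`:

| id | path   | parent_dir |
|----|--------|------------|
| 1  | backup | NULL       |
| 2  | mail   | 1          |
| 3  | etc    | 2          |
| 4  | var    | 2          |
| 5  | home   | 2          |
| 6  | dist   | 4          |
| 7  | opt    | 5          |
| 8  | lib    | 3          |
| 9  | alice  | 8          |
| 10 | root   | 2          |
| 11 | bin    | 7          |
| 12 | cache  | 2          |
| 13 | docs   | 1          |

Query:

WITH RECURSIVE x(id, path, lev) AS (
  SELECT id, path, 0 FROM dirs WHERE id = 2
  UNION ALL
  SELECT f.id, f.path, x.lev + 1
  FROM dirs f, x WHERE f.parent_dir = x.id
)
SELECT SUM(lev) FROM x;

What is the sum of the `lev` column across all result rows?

Base: id=2 (mail) at lev 0.
Iteration 1: rows with parent_dir in {2} -> etc (id 3, lev 1), var (id 4, lev 1), home (id 5, lev 1), root (id 10, lev 1), cache (id 12, lev 1).
Iteration 2: rows with parent_dir in {3,4,5,10,12} -> dist (id 6, lev 2), opt (id 7, lev 2), lib (id 8, lev 2).
Iteration 3: rows with parent_dir in {6,7,8} -> alice (id 9, lev 3), bin (id 11, lev 3).
Iteration 4: no rows with parent_dir in {9,11}; recursion stops.
SUM(lev) = 0 + 1 + 1 + 1 + 1 + 1 + 2 + 2 + 2 + 3 + 3 = 17.

17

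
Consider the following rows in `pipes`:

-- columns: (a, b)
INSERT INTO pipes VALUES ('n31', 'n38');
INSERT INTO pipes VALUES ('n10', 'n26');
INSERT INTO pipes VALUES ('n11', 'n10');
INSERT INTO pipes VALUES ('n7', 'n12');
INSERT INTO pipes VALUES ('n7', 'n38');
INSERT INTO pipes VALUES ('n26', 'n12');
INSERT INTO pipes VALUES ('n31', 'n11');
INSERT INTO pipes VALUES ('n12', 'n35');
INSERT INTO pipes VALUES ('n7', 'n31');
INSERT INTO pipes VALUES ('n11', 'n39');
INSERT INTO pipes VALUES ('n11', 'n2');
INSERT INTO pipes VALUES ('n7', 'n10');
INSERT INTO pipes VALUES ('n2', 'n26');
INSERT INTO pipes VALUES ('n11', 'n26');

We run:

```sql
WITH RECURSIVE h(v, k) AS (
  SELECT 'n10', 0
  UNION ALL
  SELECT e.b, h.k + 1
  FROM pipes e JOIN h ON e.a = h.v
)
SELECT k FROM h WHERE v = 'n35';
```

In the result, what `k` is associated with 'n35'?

Base: (n10, k=0).
Iteration 1: edges from {n10} -> (n26, k=1).
Iteration 2: edges from {n26} -> (n12, k=2).
Iteration 3: edges from {n12} -> (n35, k=3).
Iteration 4: no outgoing edges from {n35}; recursion stops.

3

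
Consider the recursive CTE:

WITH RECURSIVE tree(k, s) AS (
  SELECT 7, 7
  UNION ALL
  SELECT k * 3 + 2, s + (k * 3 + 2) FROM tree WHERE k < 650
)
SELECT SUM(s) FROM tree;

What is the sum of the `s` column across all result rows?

Base: k=7, s=7.
Iteration 1: 7 < 650 holds -> k = 7 * 3 + 2 = 23, s = 7 + 23 = 30.
Iteration 2: 23 < 650 holds -> k = 23 * 3 + 2 = 71, s = 30 + 71 = 101.
Iteration 3: 71 < 650 holds -> k = 71 * 3 + 2 = 215, s = 101 + 215 = 316.
Iteration 4: 215 < 650 holds -> k = 215 * 3 + 2 = 647, s = 316 + 647 = 963.
Iteration 5: 647 < 650 holds -> k = 647 * 3 + 2 = 1943, s = 963 + 1943 = 2906.
Iteration 6: 1943 < 650 fails; recursion stops.
SUM(s) = 7 + 30 + 101 + 316 + 963 + 2906 = 4323.

4323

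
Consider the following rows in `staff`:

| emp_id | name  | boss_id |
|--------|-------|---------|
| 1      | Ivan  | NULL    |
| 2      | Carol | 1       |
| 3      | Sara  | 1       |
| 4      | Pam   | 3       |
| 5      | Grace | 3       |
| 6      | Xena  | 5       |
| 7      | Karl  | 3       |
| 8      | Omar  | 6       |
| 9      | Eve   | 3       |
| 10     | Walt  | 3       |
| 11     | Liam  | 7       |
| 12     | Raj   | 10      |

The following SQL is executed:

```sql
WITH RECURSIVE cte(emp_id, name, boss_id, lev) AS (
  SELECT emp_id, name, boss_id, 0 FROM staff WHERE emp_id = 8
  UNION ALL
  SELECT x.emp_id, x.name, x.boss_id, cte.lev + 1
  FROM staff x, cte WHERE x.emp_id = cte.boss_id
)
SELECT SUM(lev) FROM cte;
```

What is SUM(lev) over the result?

Base: emp_id=8 (Omar), boss_id=6, lev 0.
Iteration 1: join on emp_id=6 -> Xena (id 6, boss_id=5, lev 1).
Iteration 2: join on emp_id=5 -> Grace (id 5, boss_id=3, lev 2).
Iteration 3: join on emp_id=3 -> Sara (id 3, boss_id=1, lev 3).
Iteration 4: join on emp_id=1 -> Ivan (id 1, boss_id=NULL, lev 4).
Iteration 5: boss_id is NULL; no match; recursion stops.
SUM(lev) = 0 + 1 + 2 + 3 + 4 = 10.

10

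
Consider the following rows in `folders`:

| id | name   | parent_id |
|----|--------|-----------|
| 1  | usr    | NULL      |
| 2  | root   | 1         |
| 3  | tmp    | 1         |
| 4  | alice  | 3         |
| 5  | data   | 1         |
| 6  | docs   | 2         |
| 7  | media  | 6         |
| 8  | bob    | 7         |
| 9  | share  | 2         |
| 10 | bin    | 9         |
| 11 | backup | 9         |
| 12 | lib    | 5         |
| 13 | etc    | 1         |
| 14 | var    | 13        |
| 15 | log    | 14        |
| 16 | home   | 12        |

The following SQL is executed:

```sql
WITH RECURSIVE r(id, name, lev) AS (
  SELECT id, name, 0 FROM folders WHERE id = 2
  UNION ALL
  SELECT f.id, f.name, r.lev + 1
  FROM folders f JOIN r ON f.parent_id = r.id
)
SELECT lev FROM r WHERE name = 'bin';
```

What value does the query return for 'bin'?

2

Base: id=2 (root) at lev 0.
Iteration 1: rows with parent_id in {2} -> docs (id 6, lev 1), share (id 9, lev 1).
Iteration 2: rows with parent_id in {6,9} -> media (id 7, lev 2), bin (id 10, lev 2), backup (id 11, lev 2).
Iteration 3: rows with parent_id in {7,10,11} -> bob (id 8, lev 3).
Iteration 4: no rows with parent_id in {8}; recursion stops.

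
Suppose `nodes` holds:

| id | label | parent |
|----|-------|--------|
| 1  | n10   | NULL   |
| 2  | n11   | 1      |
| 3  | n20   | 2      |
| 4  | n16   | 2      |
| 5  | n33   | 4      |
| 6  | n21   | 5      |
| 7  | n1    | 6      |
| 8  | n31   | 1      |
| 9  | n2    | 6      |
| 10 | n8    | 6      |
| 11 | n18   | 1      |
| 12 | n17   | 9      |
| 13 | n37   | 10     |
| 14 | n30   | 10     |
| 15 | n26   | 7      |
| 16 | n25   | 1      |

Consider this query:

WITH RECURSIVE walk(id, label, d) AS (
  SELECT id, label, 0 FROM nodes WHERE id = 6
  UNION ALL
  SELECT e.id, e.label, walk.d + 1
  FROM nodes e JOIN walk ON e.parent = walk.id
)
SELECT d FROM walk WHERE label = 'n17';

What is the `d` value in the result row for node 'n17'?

Base: id=6 (n21) at d 0.
Iteration 1: rows with parent in {6} -> n1 (id 7, d 1), n2 (id 9, d 1), n8 (id 10, d 1).
Iteration 2: rows with parent in {7,9,10} -> n17 (id 12, d 2), n37 (id 13, d 2), n30 (id 14, d 2), n26 (id 15, d 2).
Iteration 3: no rows with parent in {12,13,14,15}; recursion stops.

2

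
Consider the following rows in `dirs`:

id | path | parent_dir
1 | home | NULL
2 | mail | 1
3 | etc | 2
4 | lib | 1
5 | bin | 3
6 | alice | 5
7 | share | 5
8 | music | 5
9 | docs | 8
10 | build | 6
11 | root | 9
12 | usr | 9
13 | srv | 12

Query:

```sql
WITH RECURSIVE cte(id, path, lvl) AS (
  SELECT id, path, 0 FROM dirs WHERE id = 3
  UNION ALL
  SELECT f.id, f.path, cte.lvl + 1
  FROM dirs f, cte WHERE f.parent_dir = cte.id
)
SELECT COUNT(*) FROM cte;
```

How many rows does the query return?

Base: id=3 (etc) at lvl 0.
Iteration 1: rows with parent_dir in {3} -> bin (id 5, lvl 1).
Iteration 2: rows with parent_dir in {5} -> alice (id 6, lvl 2), share (id 7, lvl 2), music (id 8, lvl 2).
Iteration 3: rows with parent_dir in {6,7,8} -> docs (id 9, lvl 3), build (id 10, lvl 3).
Iteration 4: rows with parent_dir in {9,10} -> root (id 11, lvl 4), usr (id 12, lvl 4).
Iteration 5: rows with parent_dir in {11,12} -> srv (id 13, lvl 5).
Iteration 6: no rows with parent_dir in {13}; recursion stops.
Total rows emitted: 10.

10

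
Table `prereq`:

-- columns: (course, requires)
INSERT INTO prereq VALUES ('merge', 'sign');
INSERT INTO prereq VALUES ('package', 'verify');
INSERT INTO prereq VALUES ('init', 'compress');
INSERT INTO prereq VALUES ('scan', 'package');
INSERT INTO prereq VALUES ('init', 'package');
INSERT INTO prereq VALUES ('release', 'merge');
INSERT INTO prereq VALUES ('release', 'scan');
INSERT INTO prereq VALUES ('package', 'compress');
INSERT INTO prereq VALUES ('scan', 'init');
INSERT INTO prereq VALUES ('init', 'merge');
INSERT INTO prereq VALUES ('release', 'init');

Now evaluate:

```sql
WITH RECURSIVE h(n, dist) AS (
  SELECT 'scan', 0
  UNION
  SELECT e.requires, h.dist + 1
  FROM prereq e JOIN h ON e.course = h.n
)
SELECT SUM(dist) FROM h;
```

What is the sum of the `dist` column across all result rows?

19

Base: (scan, dist=0).
Iteration 1: edges from {scan} -> (init, dist=1), (package, dist=1).
Iteration 2: edges from {init,package} -> (compress, dist=2), (merge, dist=2), (package, dist=2), (verify, dist=2). [UNION drops 1 duplicate row(s)]
Iteration 3: edges from {compress,merge,package,verify} -> (compress, dist=3), (sign, dist=3), (verify, dist=3).
Iteration 4: no outgoing edges from {compress,sign,verify}; recursion stops.
SUM(dist) = 0 + 1 + 1 + 2 + 2 + 2 + 2 + 3 + 3 + 3 = 19.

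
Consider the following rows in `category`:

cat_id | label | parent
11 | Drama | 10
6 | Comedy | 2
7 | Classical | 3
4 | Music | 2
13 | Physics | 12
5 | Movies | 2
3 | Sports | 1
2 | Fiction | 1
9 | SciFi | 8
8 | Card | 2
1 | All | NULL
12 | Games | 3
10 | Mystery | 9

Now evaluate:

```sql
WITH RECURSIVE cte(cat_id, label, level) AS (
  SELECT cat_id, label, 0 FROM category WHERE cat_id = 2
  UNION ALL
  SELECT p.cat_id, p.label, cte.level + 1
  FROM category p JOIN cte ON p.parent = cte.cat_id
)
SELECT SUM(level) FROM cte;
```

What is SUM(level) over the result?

13

Base: cat_id=2 (Fiction) at level 0.
Iteration 1: rows with parent in {2} -> Music (id 4, level 1), Movies (id 5, level 1), Comedy (id 6, level 1), Card (id 8, level 1).
Iteration 2: rows with parent in {4,5,6,8} -> SciFi (id 9, level 2).
Iteration 3: rows with parent in {9} -> Mystery (id 10, level 3).
Iteration 4: rows with parent in {10} -> Drama (id 11, level 4).
Iteration 5: no rows with parent in {11}; recursion stops.
SUM(level) = 0 + 1 + 1 + 1 + 1 + 2 + 3 + 4 = 13.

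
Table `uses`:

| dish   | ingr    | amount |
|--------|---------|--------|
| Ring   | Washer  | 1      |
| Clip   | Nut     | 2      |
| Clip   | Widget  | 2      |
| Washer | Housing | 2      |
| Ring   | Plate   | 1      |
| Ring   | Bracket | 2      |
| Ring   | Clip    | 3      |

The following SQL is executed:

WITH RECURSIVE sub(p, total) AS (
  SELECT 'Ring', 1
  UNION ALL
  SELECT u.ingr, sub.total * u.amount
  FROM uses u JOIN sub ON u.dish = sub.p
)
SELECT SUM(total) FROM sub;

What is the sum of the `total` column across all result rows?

Base: (Ring, total=1).
Iteration 1: components of {Ring} -> Bracket = 1*2 = 2, Clip = 1*3 = 3, Plate = 1*1 = 1, Washer = 1*1 = 1.
Iteration 2: components of {Bracket,Clip,Plate,Washer} -> Housing = 1*2 = 2, Nut = 3*2 = 6, Widget = 3*2 = 6.
Iteration 3: no further components; recursion stops.
SUM(total) = 1 + 3 + 1 + 2 + 1 + 6 + 6 + 2 = 22.

22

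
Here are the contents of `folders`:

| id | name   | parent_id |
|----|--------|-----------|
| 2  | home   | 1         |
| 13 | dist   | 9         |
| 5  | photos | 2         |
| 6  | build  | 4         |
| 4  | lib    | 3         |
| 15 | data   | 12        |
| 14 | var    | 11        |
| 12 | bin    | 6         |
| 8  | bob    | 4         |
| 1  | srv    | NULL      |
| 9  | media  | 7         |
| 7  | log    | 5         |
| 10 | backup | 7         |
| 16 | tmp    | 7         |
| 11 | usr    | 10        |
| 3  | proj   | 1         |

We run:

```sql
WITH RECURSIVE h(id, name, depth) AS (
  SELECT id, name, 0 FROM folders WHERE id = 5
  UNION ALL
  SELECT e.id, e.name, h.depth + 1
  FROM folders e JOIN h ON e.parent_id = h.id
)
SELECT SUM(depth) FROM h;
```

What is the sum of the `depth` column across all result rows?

17

Base: id=5 (photos) at depth 0.
Iteration 1: rows with parent_id in {5} -> log (id 7, depth 1).
Iteration 2: rows with parent_id in {7} -> media (id 9, depth 2), backup (id 10, depth 2), tmp (id 16, depth 2).
Iteration 3: rows with parent_id in {9,10,16} -> usr (id 11, depth 3), dist (id 13, depth 3).
Iteration 4: rows with parent_id in {11,13} -> var (id 14, depth 4).
Iteration 5: no rows with parent_id in {14}; recursion stops.
SUM(depth) = 0 + 1 + 2 + 2 + 2 + 3 + 3 + 4 = 17.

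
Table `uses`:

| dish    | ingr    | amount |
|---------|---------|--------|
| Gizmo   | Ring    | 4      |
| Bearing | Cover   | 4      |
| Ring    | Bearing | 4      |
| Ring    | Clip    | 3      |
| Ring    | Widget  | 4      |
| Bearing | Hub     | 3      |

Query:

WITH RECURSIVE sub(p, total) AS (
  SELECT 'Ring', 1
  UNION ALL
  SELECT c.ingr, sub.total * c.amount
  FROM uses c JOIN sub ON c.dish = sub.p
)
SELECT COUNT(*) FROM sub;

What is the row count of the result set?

Base: (Ring, total=1).
Iteration 1: components of {Ring} -> Bearing = 1*4 = 4, Clip = 1*3 = 3, Widget = 1*4 = 4.
Iteration 2: components of {Bearing,Clip,Widget} -> Cover = 4*4 = 16, Hub = 4*3 = 12.
Iteration 3: no further components; recursion stops.
Total rows emitted: 6.

6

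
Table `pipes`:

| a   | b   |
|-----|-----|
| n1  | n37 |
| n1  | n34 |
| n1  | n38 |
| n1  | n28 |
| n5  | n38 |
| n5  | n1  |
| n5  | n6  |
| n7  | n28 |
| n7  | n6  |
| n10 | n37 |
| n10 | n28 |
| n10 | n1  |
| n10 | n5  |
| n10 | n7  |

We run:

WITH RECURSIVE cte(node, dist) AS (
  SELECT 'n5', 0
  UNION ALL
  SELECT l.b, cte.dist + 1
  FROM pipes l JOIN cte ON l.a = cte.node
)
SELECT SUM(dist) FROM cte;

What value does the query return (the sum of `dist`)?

11

Base: (n5, dist=0).
Iteration 1: edges from {n5} -> (n1, dist=1), (n38, dist=1), (n6, dist=1).
Iteration 2: edges from {n1,n38,n6} -> (n28, dist=2), (n34, dist=2), (n37, dist=2), (n38, dist=2).
Iteration 3: no outgoing edges from {n28,n34,n37,n38}; recursion stops.
SUM(dist) = 0 + 1 + 1 + 1 + 2 + 2 + 2 + 2 = 11.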